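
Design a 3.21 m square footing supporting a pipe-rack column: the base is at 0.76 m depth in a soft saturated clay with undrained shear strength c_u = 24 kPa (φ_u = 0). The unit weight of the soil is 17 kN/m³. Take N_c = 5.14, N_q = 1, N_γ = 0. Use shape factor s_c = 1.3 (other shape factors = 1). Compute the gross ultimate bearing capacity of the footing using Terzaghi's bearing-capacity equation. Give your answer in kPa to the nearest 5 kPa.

Effective surcharge at the founding depth q = γ·D_f = 17 × 0.76 = 12.92 kPa.
q_ult = c·N_c·s_c + q·N_q
     = 24 × 5.14 × 1.3 + 12.92 × 1
     = 160.37 + 12.92 = 173.29 kPa.

q_ult ≈ 175 kPa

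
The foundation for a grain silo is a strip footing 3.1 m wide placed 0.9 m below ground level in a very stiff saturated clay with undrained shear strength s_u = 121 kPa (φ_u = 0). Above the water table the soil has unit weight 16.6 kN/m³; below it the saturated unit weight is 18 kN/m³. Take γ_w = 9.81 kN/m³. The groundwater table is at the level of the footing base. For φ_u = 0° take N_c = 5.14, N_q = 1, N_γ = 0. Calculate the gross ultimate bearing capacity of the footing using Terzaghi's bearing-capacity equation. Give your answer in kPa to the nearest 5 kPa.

q = γ·D_f = 16.6 × 0.9 = 14.94 kPa.
c·N_c = 121 × 5.14 = 621.94 kPa
q·N_q = 14.94 × 1 = 14.94 kPa
q_ult = 621.94 + 14.94 = 636.88 kPa.

q_ult ≈ 635 kPa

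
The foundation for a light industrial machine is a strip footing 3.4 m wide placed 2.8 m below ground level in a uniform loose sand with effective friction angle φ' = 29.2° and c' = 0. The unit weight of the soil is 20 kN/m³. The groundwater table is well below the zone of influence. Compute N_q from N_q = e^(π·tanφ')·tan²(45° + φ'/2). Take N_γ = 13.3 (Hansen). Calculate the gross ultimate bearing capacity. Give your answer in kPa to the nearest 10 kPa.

q_ult ≈ 1390 kPa

tan29.2° = 0.5589, so N_q = e^(π×0.5589)·tan²(59.6°) = 5.788 × 2.905 = 16.82.
q = γ·D_f = 20 × 2.8 = 56 kPa.
q·N_q = 56 × 16.815 = 941.64 kPa
0.5·γ·B·N_γ = 0.5 × 20 × 3.4 × 13.3 = 452.2 kPa
q_ult = 941.64 + 452.2 = 1393.8 kPa.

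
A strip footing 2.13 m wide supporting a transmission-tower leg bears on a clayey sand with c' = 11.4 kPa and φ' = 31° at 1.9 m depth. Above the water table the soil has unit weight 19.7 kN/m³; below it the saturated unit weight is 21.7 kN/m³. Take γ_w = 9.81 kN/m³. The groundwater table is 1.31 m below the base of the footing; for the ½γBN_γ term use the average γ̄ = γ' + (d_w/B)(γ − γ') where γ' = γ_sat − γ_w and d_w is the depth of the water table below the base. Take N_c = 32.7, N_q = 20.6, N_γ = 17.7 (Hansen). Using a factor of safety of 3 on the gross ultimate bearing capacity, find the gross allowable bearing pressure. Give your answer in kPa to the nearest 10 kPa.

q_all ≈ 490 kPa

Overburden at base level: q = 19.7 × 1.9 = 37.43 kPa.
The water table is 1.31 m below the base (< B = 2.13 m), so the ½γBN_γ term uses γ̄ = γ' + (d_w/B)(γ − γ') = 11.89 + (1.31/2.13)(19.7 − 11.89) = 16.693 kN/m³.
Cohesion term c·N_c = 11.4 × 32.7 = 372.78 kPa; surcharge term q·N_q = 37.43 × 20.6 = 771.06 kPa; self-weight term 0.5·γ·B·N_γ = 0.5 × 16.693 × 2.13 × 17.7 = 314.68 kPa.
q_ult = 372.78 + 771.06 + 314.68 = 1458.5 kPa.
q_all = 1458.5 / 3 = 486.17 kPa.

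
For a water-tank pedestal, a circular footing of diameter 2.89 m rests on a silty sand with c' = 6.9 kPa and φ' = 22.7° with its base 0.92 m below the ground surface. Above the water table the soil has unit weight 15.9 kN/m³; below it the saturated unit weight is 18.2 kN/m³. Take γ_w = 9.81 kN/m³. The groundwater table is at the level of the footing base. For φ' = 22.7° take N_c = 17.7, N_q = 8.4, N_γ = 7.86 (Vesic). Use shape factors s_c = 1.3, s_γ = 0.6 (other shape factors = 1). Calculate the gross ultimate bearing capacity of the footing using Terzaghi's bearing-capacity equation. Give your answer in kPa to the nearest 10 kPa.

q_ult ≈ 340 kPa

Overburden at base level: q = 15.9 × 0.92 = 14.628 kPa.
Below the base the soil is submerged, so the ½γBN_γ term uses γ' = 18.2 − 9.81 = 8.39 kN/m³.
Cohesion term c·N_c·s_c = 6.9 × 17.7 × 1.3 = 158.77 kPa; surcharge term q·N_q = 14.628 × 8.4 = 122.88 kPa; self-weight term 0.5·γ·B·N_γ·s_γ = 0.5 × 8.39 × 2.89 × 7.86 × 0.6 = 57.175 kPa.
q_ult = 158.77 + 122.88 + 57.175 = 338.82 kPa.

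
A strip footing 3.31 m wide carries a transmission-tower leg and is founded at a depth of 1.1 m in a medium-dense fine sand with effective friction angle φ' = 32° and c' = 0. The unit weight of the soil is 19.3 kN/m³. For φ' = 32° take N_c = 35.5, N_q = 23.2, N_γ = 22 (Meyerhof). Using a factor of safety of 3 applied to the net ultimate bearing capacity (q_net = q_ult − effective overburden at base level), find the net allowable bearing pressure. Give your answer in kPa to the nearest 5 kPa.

q = γ·D_f = 19.3 × 1.1 = 21.23 kPa.
q·N_q = 21.23 × 23.2 = 492.54 kPa
0.5·γ·B·N_γ = 0.5 × 19.3 × 3.31 × 22 = 702.71 kPa
q_ult = 492.54 + 702.71 = 1195.2 kPa.
Net ultimate: q_net = 1195.2 − 21.23 = 1174 kPa.
q_all(net) = 1174 / 3 = 391.34 kPa.

q_all(net) ≈ 390 kPa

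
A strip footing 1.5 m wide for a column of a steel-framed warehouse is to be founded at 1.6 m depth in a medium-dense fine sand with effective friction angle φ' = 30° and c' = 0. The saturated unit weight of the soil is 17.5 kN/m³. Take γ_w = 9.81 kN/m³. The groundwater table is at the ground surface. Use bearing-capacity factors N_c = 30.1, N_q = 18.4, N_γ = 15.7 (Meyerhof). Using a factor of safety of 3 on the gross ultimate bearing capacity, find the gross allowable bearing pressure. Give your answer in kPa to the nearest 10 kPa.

q_all ≈ 110 kPa

With the water table at the surface the whole profile is submerged: γ' = 17.5 − 9.81 = 7.69 kN/m³, so q = γ'·D_f = 12.304 kPa; the same γ' applies in the ½γBN_γ term.
q_ult = q·N_q + 0.5·γ·B·N_γ
     = 12.304 × 18.4 + 0.5 × 7.69 × 1.5 × 15.7
     = 226.39 + 90.55 = 316.94 kPa.
q_all = 316.94 / 3 = 105.65 kPa.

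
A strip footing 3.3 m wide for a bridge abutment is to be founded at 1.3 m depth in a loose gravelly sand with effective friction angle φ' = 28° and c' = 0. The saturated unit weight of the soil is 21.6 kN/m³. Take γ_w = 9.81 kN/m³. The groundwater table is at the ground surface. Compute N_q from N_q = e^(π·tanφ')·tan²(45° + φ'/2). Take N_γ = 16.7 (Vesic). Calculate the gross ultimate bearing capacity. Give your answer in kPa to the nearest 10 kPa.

tan28° = 0.5317, so N_q = e^(π×0.5317)·tan²(59°) = 5.314 × 2.77 = 14.72.
γ' = 21.6 − 9.81 = 11.79 kN/m³ (submerged throughout). q = 11.79 × 1.3 = 15.327 kPa; the same γ' applies in the ½γBN_γ term.
q·N_q = 15.327 × 14.72 = 225.61 kPa
0.5·γ·B·N_γ = 0.5 × 11.79 × 3.3 × 16.7 = 324.87 kPa
q_ult = 225.61 + 324.87 = 550.49 kPa.

q_ult ≈ 550 kPa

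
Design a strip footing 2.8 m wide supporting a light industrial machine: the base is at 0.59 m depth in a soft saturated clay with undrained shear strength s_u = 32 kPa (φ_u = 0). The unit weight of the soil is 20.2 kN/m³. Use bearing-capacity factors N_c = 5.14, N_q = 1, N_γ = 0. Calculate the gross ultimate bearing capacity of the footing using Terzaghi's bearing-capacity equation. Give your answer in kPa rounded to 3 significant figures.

q_ult ≈ 176 kPa

q = γ·D_f = 20.2 × 0.59 = 11.918 kPa.
c·N_c = 32 × 5.14 = 164.48 kPa
q·N_q = 11.918 × 1 = 11.918 kPa
q_ult = 164.48 + 11.918 = 176.4 kPa.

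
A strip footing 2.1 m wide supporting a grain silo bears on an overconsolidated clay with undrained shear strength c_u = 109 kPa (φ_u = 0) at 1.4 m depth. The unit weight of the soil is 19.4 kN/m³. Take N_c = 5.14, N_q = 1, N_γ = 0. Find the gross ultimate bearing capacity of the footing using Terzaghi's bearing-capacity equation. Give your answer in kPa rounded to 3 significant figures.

Effective surcharge at the founding depth q = γ·D_f = 19.4 × 1.4 = 27.16 kPa.
q_ult = c·N_c + q·N_q
     = 109 × 5.14 + 27.16 × 1
     = 560.26 + 27.16 = 587.42 kPa.

q_ult ≈ 587 kPa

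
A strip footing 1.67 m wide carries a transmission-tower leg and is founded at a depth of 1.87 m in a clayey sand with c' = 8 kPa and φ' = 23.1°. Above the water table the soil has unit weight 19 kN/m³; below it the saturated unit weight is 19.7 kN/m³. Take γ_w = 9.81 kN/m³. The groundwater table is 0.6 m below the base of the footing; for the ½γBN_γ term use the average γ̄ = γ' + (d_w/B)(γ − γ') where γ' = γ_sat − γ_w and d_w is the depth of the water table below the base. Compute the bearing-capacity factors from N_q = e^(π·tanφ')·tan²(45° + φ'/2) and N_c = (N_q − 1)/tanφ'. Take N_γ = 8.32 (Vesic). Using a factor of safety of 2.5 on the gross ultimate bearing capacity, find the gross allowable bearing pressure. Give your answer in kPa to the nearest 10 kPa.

q_all ≈ 220 kPa

N_q = e^(π·tan23.1°)·tan²(56.55°) = 8.75; N_c = (N_q − 1)/tanφ' = 18.17.
Overburden at base level: q = 19 × 1.87 = 35.53 kPa.
The water table is 0.6 m below the base (< B = 1.67 m), so the ½γBN_γ term uses γ̄ = γ' + (d_w/B)(γ − γ') = 9.89 + (0.6/1.67)(19 − 9.89) = 13.163 kN/m³.
Cohesion term c·N_c = 8 × 18.171 = 145.37 kPa; surcharge term q·N_q = 35.53 × 8.7506 = 310.91 kPa; self-weight term 0.5·γ·B·N_γ = 0.5 × 13.163 × 1.67 × 8.32 = 91.446 kPa.
q_ult = 145.37 + 310.91 + 91.446 = 547.72 kPa.
q_all = 547.72 / 2.5 = 219.09 kPa.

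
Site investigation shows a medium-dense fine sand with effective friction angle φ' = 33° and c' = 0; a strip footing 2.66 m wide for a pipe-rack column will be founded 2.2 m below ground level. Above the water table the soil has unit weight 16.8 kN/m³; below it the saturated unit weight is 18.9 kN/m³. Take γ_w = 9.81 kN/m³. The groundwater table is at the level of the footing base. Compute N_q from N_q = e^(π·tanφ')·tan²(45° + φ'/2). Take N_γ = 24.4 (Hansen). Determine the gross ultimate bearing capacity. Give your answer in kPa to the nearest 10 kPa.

q_ult ≈ 1260 kPa

tan33° = 0.6494, so N_q = e^(π×0.6494)·tan²(61.5°) = 7.692 × 3.392 = 26.09.
q = γ·D_f = 16.8 × 2.2 = 36.96 kPa.
For the ½γBN_γ term take γ' = 18.9 − 9.81 = 9.09 kN/m³ (soil below base is submerged).
q·N_q = 36.96 × 26.092 = 964.36 kPa
0.5·γ·B·N_γ = 0.5 × 9.09 × 2.66 × 24.4 = 294.99 kPa
q_ult = 964.36 + 294.99 = 1259.3 kPa.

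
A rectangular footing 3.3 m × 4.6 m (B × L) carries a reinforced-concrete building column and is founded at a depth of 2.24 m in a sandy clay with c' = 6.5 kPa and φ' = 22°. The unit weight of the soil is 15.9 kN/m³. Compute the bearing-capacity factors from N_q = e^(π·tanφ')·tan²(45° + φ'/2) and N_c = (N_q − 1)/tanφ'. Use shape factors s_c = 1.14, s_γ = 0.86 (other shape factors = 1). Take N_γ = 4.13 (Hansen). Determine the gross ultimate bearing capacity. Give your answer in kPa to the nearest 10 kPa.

tan22° = 0.404, so N_q = e^(π×0.404)·tan²(56°) = 3.558 × 2.198 = 7.82.
N_c = (7.82 − 1)/tan22° = 16.88.
Overburden at base level: q = 15.9 × 2.24 = 35.616 kPa.
Cohesion term c·N_c·s_c = 6.5 × 16.883 × 1.14 = 125.1 kPa; surcharge term q·N_q = 35.616 × 7.8211 = 278.56 kPa; self-weight term 0.5·γ·B·N_γ·s_γ = 0.5 × 15.9 × 3.3 × 4.13 × 0.86 = 93.181 kPa.
q_ult = 125.1 + 278.56 + 93.181 = 496.84 kPa.

q_ult ≈ 500 kPa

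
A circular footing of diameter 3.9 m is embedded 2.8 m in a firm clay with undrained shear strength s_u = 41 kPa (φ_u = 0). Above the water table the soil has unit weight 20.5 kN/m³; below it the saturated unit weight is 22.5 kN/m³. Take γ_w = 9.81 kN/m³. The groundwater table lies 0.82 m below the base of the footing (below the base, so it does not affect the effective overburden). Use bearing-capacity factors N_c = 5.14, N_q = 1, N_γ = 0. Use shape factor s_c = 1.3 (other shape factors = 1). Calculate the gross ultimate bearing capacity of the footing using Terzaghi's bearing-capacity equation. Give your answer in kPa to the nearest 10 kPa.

q_ult ≈ 330 kPa

q = γ·D_f = 20.5 × 2.8 = 57.4 kPa.
c·N_c·s_c = 41 × 5.14 × 1.3 = 273.96 kPa
q·N_q = 57.4 × 1 = 57.4 kPa
q_ult = 273.96 + 57.4 = 331.36 kPa.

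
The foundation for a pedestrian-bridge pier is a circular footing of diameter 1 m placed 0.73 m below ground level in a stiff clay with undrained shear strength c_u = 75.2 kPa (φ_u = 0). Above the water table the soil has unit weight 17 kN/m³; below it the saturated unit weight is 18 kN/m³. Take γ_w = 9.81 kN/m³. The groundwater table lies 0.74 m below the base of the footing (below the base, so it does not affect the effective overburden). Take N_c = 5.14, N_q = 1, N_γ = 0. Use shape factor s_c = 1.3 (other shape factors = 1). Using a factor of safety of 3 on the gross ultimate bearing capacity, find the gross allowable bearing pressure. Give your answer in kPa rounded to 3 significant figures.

q_all ≈ 172 kPa

Overburden at base level: q = 17 × 0.73 = 12.41 kPa.
Cohesion term c·N_c·s_c = 75.2 × 5.14 × 1.3 = 502.49 kPa; surcharge term q·N_q = 12.41 × 1 = 12.41 kPa.
q_ult = 502.49 + 12.41 = 514.9 kPa.
q_all = 514.9 / 3 = 171.63 kPa.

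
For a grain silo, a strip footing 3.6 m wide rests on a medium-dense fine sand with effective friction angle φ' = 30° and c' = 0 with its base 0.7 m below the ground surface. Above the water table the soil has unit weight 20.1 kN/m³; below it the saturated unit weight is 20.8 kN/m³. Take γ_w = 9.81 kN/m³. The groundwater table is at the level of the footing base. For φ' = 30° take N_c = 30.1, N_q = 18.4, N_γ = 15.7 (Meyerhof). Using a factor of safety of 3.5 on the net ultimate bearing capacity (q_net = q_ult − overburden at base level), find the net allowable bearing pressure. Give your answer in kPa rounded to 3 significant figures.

Overburden at base level: q = 20.1 × 0.7 = 14.07 kPa.
Below the base the soil is submerged, so the ½γBN_γ term uses γ' = 20.8 − 9.81 = 10.99 kN/m³.
Surcharge term q·N_q = 14.07 × 18.4 = 258.89 kPa; self-weight term 0.5·γ·B·N_γ = 0.5 × 10.99 × 3.6 × 15.7 = 310.58 kPa.
q_ult = 258.89 + 310.58 = 569.47 kPa.
q_net = 569.47 − 14.07 = 555.4 kPa.
q_all(net) = 555.4 / 3.5 = 158.68 kPa.

q_all(net) ≈ 159 kPa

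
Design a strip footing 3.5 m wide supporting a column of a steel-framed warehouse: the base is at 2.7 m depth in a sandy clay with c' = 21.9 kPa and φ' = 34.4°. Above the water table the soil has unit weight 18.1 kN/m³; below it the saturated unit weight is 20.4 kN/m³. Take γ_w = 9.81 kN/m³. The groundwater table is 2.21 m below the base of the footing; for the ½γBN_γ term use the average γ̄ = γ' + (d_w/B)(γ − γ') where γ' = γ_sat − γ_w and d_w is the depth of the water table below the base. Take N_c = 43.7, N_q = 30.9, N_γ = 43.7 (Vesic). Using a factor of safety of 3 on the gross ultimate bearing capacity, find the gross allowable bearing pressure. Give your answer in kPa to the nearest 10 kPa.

q_all ≈ 1210 kPa

Effective surcharge at the founding depth q = γ·D_f = 18.1 × 2.7 = 48.87 kPa.
With d_w = 2.21 m < B, γ̄ = 10.59 + (2.21/3.5) × (18.1 − 10.59) = 15.332 kN/m³.
q_ult = c·N_c + q·N_q + 0.5·γ·B·N_γ
     = 21.9 × 43.7 + 48.87 × 30.9 + 0.5 × 15.332 × 3.5 × 43.7
     = 957.03 + 1510.1 + 1172.5 = 3639.6 kPa.
q_all = 3639.6 / 3 = 1213.2 kPa.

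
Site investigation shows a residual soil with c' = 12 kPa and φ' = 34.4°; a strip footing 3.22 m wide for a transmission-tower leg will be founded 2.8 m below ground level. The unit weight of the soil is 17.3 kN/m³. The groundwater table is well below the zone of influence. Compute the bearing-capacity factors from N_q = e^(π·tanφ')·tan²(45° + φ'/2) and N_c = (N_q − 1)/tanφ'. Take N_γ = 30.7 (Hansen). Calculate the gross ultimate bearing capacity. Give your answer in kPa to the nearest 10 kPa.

q_ult ≈ 2880 kPa

tan34.4° = 0.6847, so N_q = e^(π×0.6847)·tan²(62.2°) = 8.594 × 3.597 = 30.92.
N_c = (30.92 − 1)/tan34.4° = 43.69.
Effective surcharge at the founding depth q = γ·D_f = 17.3 × 2.8 = 48.44 kPa.
q_ult = c·N_c + q·N_q + 0.5·γ·B·N_γ
     = 12 × 43.692 + 48.44 × 30.917 + 0.5 × 17.3 × 3.22 × 30.7
     = 524.3 + 1497.6 + 855.09 = 2877 kPa.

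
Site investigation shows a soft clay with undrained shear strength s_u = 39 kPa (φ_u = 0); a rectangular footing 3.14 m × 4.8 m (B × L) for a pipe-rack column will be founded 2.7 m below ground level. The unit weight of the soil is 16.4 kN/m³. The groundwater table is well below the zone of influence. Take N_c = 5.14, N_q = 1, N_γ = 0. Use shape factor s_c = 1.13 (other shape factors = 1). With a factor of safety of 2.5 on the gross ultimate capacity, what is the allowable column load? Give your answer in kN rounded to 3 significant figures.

P_all ≈ 1630 kN

Overburden at base level: q = 16.4 × 2.7 = 44.28 kPa.
Cohesion term c·N_c·s_c = 39 × 5.14 × 1.13 = 226.52 kPa; surcharge term q·N_q = 44.28 × 1 = 44.28 kPa.
q_ult = 226.52 + 44.28 = 270.8 kPa.
Gross allowable pressure q_all = 270.8 / 2.5 = 108.32 kPa.
Footing area = 15.072 m², so allowable column load = 108.32 × 15.072 = 1632.6 kN.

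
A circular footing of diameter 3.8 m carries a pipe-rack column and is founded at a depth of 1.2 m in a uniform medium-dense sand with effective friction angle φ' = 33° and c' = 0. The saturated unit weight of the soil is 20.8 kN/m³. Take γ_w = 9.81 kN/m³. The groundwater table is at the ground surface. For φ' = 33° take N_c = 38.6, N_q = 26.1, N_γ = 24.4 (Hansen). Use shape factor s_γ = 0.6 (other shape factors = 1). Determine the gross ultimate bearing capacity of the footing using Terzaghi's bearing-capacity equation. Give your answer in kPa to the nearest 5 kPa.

γ' = 20.8 − 9.81 = 10.99 kN/m³ (submerged throughout). q = 10.99 × 1.2 = 13.188 kPa; the same γ' applies in the ½γBN_γ term.
q·N_q = 13.188 × 26.1 = 344.21 kPa
0.5·γ·B·N_γ·s_γ = 0.5 × 10.99 × 3.8 × 24.4 × 0.6 = 305.7 kPa
q_ult = 344.21 + 305.7 = 649.9 kPa.

q_ult ≈ 650 kPa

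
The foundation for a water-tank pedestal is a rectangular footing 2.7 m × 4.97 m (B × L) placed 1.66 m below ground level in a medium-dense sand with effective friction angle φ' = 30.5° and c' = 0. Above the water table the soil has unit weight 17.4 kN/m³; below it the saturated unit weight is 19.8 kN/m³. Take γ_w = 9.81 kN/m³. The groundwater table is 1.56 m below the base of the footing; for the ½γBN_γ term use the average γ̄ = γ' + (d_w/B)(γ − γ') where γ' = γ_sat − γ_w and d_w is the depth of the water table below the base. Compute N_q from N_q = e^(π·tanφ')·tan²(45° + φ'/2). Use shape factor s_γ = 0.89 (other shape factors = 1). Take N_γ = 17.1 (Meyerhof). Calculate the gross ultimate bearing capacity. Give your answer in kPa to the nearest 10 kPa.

q_ult ≈ 860 kPa

tan30.5° = 0.589, so N_q = e^(π×0.589)·tan²(60.25°) = 6.363 × 3.061 = 19.48.
q = γ·D_f = 17.4 × 1.66 = 28.884 kPa.
γ' = 9.99 kN/m³; averaging over the depth B below the base, γ̄ = γ' + (d_w/B)(γ − γ') = 14.271 kN/m³.
q·N_q = 28.884 × 19.479 = 562.64 kPa
0.5·γ·B·N_γ·s_γ = 0.5 × 14.271 × 2.7 × 17.1 × 0.89 = 293.21 kPa
q_ult = 562.64 + 293.21 = 855.86 kPa.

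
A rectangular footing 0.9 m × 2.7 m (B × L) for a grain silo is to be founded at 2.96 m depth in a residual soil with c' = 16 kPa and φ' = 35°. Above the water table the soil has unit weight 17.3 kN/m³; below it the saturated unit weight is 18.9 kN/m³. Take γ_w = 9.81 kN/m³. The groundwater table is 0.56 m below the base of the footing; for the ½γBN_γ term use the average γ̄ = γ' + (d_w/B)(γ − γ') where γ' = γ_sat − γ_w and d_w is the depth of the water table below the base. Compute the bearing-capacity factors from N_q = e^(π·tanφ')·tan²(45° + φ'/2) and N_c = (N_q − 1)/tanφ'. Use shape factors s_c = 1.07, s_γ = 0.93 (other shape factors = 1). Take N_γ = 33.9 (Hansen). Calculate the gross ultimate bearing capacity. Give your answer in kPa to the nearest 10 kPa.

tan35° = 0.7002, so N_q = e^(π×0.7002)·tan²(62.5°) = 9.023 × 3.69 = 33.3.
N_c = (33.3 − 1)/tan35° = 46.12.
Overburden at base level: q = 17.3 × 2.96 = 51.208 kPa.
The water table is 0.56 m below the base (< B = 0.9 m), so the ½γBN_γ term uses γ̄ = γ' + (d_w/B)(γ − γ') = 9.09 + (0.56/0.9)(17.3 − 9.09) = 14.198 kN/m³.
Cohesion term c·N_c·s_c = 16 × 46.124 × 1.07 = 789.64 kPa; surcharge term q·N_q = 51.208 × 33.296 = 1705 kPa; self-weight term 0.5·γ·B·N_γ·s_γ = 0.5 × 14.198 × 0.9 × 33.9 × 0.93 = 201.44 kPa.
q_ult = 789.64 + 1705 + 201.44 = 2696.1 kPa.

q_ult ≈ 2700 kPa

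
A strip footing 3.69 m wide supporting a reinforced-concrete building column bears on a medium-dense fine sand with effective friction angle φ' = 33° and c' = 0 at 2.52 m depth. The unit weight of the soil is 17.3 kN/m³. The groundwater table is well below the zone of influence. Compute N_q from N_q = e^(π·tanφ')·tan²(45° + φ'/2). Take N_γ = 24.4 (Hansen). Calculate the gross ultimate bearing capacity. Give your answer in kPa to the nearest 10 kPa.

q_ult ≈ 1920 kPa

tan33° = 0.6494, so N_q = e^(π×0.6494)·tan²(61.5°) = 7.692 × 3.392 = 26.09.
Overburden at base level: q = 17.3 × 2.52 = 43.596 kPa.
Surcharge term q·N_q = 43.596 × 26.092 = 1137.5 kPa; self-weight term 0.5·γ·B·N_γ = 0.5 × 17.3 × 3.69 × 24.4 = 778.81 kPa.
q_ult = 1137.5 + 778.81 = 1916.3 kPa.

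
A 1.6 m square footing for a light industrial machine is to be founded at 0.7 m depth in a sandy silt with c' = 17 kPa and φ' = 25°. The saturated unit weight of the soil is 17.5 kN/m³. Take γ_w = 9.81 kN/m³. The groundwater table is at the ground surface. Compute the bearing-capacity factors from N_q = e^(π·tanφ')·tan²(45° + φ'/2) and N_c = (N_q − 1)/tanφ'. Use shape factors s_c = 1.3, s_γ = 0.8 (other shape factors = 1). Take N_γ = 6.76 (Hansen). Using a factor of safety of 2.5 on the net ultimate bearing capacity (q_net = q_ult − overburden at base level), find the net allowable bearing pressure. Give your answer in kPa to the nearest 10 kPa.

N_q = e^(π·tan25°)·tan²(57.5°) = 10.66; N_c = (N_q − 1)/tanφ' = 20.72.
With the water table at the surface the whole profile is submerged: γ' = 17.5 − 9.81 = 7.69 kN/m³, so q = γ'·D_f = 5.383 kPa; the same γ' applies in the ½γBN_γ term.
q_ult = c·N_c·s_c + q·N_q + 0.5·γ·B·N_γ·s_γ
     = 17 × 20.721 × 1.3 + 5.383 × 10.662 + 0.5 × 7.69 × 1.6 × 6.76 × 0.8
     = 457.92 + 57.394 + 33.27 = 548.59 kPa.
q_net = 548.59 − 5.383 = 543.21 kPa.
q_all(net) = 543.21 / 2.5 = 217.28 kPa.

q_all(net) ≈ 220 kPa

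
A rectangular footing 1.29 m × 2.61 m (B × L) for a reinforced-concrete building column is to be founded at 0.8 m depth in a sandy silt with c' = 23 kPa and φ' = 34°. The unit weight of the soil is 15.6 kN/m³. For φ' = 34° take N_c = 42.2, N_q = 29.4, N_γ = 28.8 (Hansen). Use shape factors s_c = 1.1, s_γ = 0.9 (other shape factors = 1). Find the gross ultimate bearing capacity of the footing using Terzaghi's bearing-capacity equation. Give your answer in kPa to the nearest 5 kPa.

Overburden at base level: q = 15.6 × 0.8 = 12.48 kPa.
Cohesion term c·N_c·s_c = 23 × 42.2 × 1.1 = 1067.7 kPa; surcharge term q·N_q = 12.48 × 29.4 = 366.91 kPa; self-weight term 0.5·γ·B·N_γ·s_γ = 0.5 × 15.6 × 1.29 × 28.8 × 0.9 = 260.81 kPa.
q_ult = 1067.7 + 366.91 + 260.81 = 1695.4 kPa.

q_ult ≈ 1695 kPa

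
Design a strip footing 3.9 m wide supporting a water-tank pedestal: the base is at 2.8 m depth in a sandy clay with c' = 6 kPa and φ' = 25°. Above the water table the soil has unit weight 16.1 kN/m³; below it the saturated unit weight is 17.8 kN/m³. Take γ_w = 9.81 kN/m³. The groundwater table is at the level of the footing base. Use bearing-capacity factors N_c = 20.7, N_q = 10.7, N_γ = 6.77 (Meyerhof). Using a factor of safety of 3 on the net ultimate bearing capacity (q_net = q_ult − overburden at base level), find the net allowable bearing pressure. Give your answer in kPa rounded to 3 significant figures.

Effective surcharge at the founding depth q = γ·D_f = 16.1 × 2.8 = 45.08 kPa.
The water table coincides with the base, so in the self-weight term γ → γ' = 7.99 kN/m³.
q_ult = c·N_c + q·N_q + 0.5·γ·B·N_γ
     = 6 × 20.7 + 45.08 × 10.7 + 0.5 × 7.99 × 3.9 × 6.77
     = 124.2 + 482.36 + 105.48 = 712.04 kPa.
q_net = 712.04 − 45.08 = 666.96 kPa.
q_all(net) = 666.96 / 3 = 222.32 kPa.

q_all(net) ≈ 222 kPa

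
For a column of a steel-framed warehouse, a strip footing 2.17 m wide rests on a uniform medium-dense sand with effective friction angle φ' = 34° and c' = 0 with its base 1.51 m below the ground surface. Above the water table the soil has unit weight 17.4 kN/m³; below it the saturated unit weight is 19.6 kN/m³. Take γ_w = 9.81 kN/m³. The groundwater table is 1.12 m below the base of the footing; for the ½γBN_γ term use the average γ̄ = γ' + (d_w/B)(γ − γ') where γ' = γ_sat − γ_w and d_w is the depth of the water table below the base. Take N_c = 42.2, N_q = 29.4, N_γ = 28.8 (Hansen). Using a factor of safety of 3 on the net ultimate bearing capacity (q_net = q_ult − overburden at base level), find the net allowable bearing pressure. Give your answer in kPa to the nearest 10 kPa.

Effective surcharge at the founding depth q = γ·D_f = 17.4 × 1.51 = 26.274 kPa.
With d_w = 1.12 m < B, γ̄ = 9.79 + (1.12/2.17) × (17.4 − 9.79) = 13.718 kN/m³.
q_ult = q·N_q + 0.5·γ·B·N_γ
     = 26.274 × 29.4 + 0.5 × 13.718 × 2.17 × 28.8
     = 772.46 + 428.65 = 1201.1 kPa.
q_net = 1201.1 − 26.274 = 1174.8 kPa.
q_all(net) = 1174.8 / 3 = 391.61 kPa.

q_all(net) ≈ 390 kPa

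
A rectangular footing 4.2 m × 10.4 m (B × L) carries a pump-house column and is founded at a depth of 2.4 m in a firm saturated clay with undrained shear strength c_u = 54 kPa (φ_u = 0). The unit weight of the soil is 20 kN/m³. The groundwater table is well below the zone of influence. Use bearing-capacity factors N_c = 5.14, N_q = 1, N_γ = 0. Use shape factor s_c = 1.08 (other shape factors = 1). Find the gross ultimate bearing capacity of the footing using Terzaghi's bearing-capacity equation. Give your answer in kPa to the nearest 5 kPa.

Effective surcharge at the founding depth q = γ·D_f = 20 × 2.4 = 48 kPa.
q_ult = c·N_c·s_c + q·N_q
     = 54 × 5.14 × 1.08 + 48 × 1
     = 299.76 + 48 = 347.76 kPa.

q_ult ≈ 350 kPa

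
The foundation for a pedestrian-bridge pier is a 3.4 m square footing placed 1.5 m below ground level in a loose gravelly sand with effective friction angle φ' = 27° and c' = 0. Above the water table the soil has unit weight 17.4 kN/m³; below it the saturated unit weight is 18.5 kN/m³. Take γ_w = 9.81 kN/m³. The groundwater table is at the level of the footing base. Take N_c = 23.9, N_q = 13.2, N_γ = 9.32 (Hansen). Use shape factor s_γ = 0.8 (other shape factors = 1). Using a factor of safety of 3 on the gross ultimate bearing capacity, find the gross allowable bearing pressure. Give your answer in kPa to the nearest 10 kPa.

Overburden at base level: q = 17.4 × 1.5 = 26.1 kPa.
Below the base the soil is submerged, so the ½γBN_γ term uses γ' = 18.5 − 9.81 = 8.69 kN/m³.
Surcharge term q·N_q = 26.1 × 13.2 = 344.52 kPa; self-weight term 0.5·γ·B·N_γ·s_γ = 0.5 × 8.69 × 3.4 × 9.32 × 0.8 = 110.15 kPa.
q_ult = 344.52 + 110.15 = 454.67 kPa.
q_all = 454.67 / 3 = 151.56 kPa.

q_all ≈ 150 kPa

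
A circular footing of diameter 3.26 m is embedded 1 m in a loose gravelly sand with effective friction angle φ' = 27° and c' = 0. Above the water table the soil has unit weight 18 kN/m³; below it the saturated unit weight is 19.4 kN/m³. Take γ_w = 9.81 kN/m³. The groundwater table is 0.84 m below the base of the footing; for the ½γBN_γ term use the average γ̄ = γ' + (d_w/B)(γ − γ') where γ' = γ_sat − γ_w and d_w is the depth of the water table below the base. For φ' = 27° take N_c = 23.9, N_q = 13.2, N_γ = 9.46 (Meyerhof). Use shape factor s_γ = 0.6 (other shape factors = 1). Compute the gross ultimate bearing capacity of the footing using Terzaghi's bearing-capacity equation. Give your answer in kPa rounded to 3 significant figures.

q = γ·D_f = 18 × 1 = 18 kPa.
γ' = 9.59 kN/m³; averaging over the depth B below the base, γ̄ = γ' + (d_w/B)(γ − γ') = 11.757 kN/m³.
q·N_q = 18 × 13.2 = 237.6 kPa
0.5·γ·B·N_γ·s_γ = 0.5 × 11.757 × 3.26 × 9.46 × 0.6 = 108.77 kPa
q_ult = 237.6 + 108.77 = 346.37 kPa.

q_ult ≈ 346 kPa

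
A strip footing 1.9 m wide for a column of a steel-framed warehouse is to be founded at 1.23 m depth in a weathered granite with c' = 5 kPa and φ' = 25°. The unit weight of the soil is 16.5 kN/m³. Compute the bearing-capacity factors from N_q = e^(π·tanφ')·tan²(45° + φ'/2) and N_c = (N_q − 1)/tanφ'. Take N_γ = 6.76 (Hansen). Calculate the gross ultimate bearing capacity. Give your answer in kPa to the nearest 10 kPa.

tan25° = 0.4663, so N_q = e^(π×0.4663)·tan²(57.5°) = 4.327 × 2.464 = 10.66.
N_c = (10.66 − 1)/tan25° = 20.72.
Overburden at base level: q = 16.5 × 1.23 = 20.295 kPa.
Cohesion term c·N_c = 5 × 20.721 = 103.6 kPa; surcharge term q·N_q = 20.295 × 10.662 = 216.39 kPa; self-weight term 0.5·γ·B·N_γ = 0.5 × 16.5 × 1.9 × 6.76 = 105.96 kPa.
q_ult = 103.6 + 216.39 + 105.96 = 425.95 kPa.

q_ult ≈ 430 kPa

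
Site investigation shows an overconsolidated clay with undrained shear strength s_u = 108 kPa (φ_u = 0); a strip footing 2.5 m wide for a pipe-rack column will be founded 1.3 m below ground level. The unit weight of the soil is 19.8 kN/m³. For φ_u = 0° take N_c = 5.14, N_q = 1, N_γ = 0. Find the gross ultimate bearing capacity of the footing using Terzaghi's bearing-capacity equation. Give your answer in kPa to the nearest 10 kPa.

q_ult ≈ 580 kPa

Effective surcharge at the founding depth q = γ·D_f = 19.8 × 1.3 = 25.74 kPa.
q_ult = c·N_c + q·N_q
     = 108 × 5.14 + 25.74 × 1
     = 555.12 + 25.74 = 580.86 kPa.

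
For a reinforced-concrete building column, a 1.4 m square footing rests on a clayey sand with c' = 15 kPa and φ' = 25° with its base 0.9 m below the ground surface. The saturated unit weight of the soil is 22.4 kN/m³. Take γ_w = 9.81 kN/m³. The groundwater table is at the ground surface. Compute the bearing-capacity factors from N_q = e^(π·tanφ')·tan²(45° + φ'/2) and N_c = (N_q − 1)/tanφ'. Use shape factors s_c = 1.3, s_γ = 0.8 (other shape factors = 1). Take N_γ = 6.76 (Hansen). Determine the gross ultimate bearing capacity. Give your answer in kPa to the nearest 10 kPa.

q_ult ≈ 570 kPa

tan25° = 0.4663, so N_q = e^(π×0.4663)·tan²(57.5°) = 4.327 × 2.464 = 10.66.
N_c = (10.66 − 1)/tan25° = 20.72.
γ' = 22.4 − 9.81 = 12.59 kN/m³ (submerged throughout). q = 12.59 × 0.9 = 11.331 kPa; the same γ' applies in the ½γBN_γ term.
c·N_c·s_c = 15 × 20.721 × 1.3 = 404.05 kPa
q·N_q = 11.331 × 10.662 = 120.81 kPa
0.5·γ·B·N_γ·s_γ = 0.5 × 12.59 × 1.4 × 6.76 × 0.8 = 47.661 kPa
q_ult = 404.05 + 120.81 + 47.661 = 572.52 kPa.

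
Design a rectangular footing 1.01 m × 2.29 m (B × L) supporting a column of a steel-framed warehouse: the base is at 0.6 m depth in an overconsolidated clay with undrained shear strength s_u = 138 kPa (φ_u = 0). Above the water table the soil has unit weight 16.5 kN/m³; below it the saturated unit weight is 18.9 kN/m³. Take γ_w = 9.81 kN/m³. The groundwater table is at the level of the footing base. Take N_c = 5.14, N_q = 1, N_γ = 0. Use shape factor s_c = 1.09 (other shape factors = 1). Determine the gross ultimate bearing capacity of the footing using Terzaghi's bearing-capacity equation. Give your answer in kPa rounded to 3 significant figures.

q = γ·D_f = 16.5 × 0.6 = 9.9 kPa.
c·N_c·s_c = 138 × 5.14 × 1.09 = 773.16 kPa
q·N_q = 9.9 × 1 = 9.9 kPa
q_ult = 773.16 + 9.9 = 783.06 kPa.

q_ult ≈ 783 kPa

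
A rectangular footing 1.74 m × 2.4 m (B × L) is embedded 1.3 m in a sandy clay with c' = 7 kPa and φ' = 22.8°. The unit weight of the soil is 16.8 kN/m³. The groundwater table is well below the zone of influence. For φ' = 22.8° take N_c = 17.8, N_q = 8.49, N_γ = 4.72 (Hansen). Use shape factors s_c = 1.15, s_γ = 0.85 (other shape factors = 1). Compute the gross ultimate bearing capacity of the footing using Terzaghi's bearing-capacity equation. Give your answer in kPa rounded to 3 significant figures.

Effective surcharge at the founding depth q = γ·D_f = 16.8 × 1.3 = 21.84 kPa.
q_ult = c·N_c·s_c + q·N_q + 0.5·γ·B·N_γ·s_γ
     = 7 × 17.8 × 1.15 + 21.84 × 8.49 + 0.5 × 16.8 × 1.74 × 4.72 × 0.85
     = 143.29 + 185.42 + 58.639 = 387.35 kPa.

q_ult ≈ 387 kPa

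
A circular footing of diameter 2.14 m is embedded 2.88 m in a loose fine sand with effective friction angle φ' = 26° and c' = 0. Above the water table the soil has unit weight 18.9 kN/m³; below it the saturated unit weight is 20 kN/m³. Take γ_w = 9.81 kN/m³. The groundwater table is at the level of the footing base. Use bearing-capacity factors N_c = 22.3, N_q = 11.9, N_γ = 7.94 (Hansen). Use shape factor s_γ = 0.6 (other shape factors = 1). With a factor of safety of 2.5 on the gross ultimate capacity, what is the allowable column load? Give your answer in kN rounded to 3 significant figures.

P_all ≈ 1010 kN

Effective surcharge at the founding depth q = γ·D_f = 18.9 × 2.88 = 54.432 kPa.
The water table coincides with the base, so in the self-weight term γ → γ' = 10.19 kN/m³.
q_ult = q·N_q + 0.5·γ·B·N_γ·s_γ
     = 54.432 × 11.9 + 0.5 × 10.19 × 2.14 × 7.94 × 0.6
     = 647.74 + 51.943 = 699.68 kPa.
Gross allowable pressure q_all = 699.68 / 2.5 = 279.87 kPa.
Footing area = 3.5968 m², so allowable column load = 279.87 × 3.5968 = 1006.6 kN.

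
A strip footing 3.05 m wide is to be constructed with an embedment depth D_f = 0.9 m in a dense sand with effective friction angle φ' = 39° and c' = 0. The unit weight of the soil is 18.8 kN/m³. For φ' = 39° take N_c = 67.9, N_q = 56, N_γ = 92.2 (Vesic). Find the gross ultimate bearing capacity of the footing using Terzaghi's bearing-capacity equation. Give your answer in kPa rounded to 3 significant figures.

q_ult ≈ 3590 kPa

Effective surcharge at the founding depth q = γ·D_f = 18.8 × 0.9 = 16.92 kPa.
q_ult = q·N_q + 0.5·γ·B·N_γ
     = 16.92 × 56 + 0.5 × 18.8 × 3.05 × 92.2
     = 947.52 + 2643.4 = 3590.9 kPa.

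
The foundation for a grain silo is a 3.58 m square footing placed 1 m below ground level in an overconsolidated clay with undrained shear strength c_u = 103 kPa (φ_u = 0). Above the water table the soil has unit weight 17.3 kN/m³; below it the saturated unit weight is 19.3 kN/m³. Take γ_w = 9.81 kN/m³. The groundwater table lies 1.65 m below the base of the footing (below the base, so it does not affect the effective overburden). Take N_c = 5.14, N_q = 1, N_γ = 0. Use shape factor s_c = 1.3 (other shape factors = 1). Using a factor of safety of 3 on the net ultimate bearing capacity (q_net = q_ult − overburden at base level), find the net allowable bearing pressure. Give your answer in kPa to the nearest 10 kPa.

q_all(net) ≈ 230 kPa

Effective surcharge at the founding depth q = γ·D_f = 17.3 × 1 = 17.3 kPa.
q_ult = c·N_c·s_c + q·N_q
     = 103 × 5.14 × 1.3 + 17.3 × 1
     = 688.25 + 17.3 = 705.55 kPa.
q_net = 705.55 − 17.3 = 688.25 kPa.
q_all(net) = 688.25 / 3 = 229.42 kPa.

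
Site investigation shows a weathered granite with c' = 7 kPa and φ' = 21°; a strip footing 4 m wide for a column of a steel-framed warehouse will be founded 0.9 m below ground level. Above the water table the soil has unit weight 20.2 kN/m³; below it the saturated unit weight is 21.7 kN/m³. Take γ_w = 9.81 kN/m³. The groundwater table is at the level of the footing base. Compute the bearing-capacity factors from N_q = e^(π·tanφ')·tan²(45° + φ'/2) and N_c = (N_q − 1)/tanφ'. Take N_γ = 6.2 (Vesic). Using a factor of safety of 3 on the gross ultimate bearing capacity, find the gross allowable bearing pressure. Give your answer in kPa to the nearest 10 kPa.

N_q = e^(π·tan21°)·tan²(55.5°) = 7.07; N_c = (N_q − 1)/tanφ' = 15.81.
Overburden at base level: q = 20.2 × 0.9 = 18.18 kPa.
Below the base the soil is submerged, so the ½γBN_γ term uses γ' = 21.7 − 9.81 = 11.89 kN/m³.
Cohesion term c·N_c = 7 × 15.815 = 110.7 kPa; surcharge term q·N_q = 18.18 × 7.0708 = 128.55 kPa; self-weight term 0.5·γ·B·N_γ = 0.5 × 11.89 × 4 × 6.2 = 147.44 kPa.
q_ult = 110.7 + 128.55 + 147.44 = 386.69 kPa.
q_all = 386.69 / 3 = 128.9 kPa.

q_all ≈ 130 kPa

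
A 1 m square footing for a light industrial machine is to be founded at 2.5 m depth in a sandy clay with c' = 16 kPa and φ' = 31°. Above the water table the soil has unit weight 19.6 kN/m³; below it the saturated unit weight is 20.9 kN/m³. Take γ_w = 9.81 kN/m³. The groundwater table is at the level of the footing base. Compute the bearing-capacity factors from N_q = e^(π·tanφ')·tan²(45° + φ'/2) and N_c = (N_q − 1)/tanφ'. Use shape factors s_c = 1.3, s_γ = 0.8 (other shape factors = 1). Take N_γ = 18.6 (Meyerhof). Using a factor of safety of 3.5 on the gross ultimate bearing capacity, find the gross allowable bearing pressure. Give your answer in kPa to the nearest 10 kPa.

q_all ≈ 510 kPa

N_q = e^(π·tan31°)·tan²(60.5°) = 20.63; N_c = (N_q − 1)/tanφ' = 32.67.
Overburden at base level: q = 19.6 × 2.5 = 49 kPa.
Below the base the soil is submerged, so the ½γBN_γ term uses γ' = 20.9 − 9.81 = 11.09 kN/m³.
Cohesion term c·N_c·s_c = 16 × 32.671 × 1.3 = 679.56 kPa; surcharge term q·N_q = 49 × 20.631 = 1010.9 kPa; self-weight term 0.5·γ·B·N_γ·s_γ = 0.5 × 11.09 × 1 × 18.6 × 0.8 = 82.51 kPa.
q_ult = 679.56 + 1010.9 + 82.51 = 1773 kPa.
q_all = 1773 / 3.5 = 506.57 kPa.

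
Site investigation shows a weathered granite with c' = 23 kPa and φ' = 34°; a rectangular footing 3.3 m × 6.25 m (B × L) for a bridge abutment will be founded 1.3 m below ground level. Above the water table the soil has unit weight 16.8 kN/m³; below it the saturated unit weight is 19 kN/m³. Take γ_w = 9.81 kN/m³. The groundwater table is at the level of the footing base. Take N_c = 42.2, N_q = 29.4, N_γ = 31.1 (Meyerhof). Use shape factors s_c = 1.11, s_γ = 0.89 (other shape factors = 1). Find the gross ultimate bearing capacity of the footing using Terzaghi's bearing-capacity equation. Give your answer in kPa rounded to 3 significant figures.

Effective surcharge at the founding depth q = γ·D_f = 16.8 × 1.3 = 21.84 kPa.
The water table coincides with the base, so in the self-weight term γ → γ' = 9.19 kN/m³.
q_ult = c·N_c·s_c + q·N_q + 0.5·γ·B·N_γ·s_γ
     = 23 × 42.2 × 1.11 + 21.84 × 29.4 + 0.5 × 9.19 × 3.3 × 31.1 × 0.89
     = 1077.4 + 642.1 + 419.71 = 2139.2 kPa.

q_ult ≈ 2140 kPa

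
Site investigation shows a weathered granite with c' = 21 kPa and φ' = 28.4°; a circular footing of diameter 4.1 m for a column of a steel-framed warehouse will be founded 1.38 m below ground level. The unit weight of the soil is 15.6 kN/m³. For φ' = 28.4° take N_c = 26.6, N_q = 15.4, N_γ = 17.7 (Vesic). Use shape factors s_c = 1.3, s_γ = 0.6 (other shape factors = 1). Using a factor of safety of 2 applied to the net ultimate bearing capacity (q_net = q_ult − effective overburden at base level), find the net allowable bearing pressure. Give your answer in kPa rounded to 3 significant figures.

q_all(net) ≈ 688 kPa

Overburden at base level: q = 15.6 × 1.38 = 21.528 kPa.
Cohesion term c·N_c·s_c = 21 × 26.6 × 1.3 = 726.18 kPa; surcharge term q·N_q = 21.528 × 15.4 = 331.53 kPa; self-weight term 0.5·γ·B·N_γ·s_γ = 0.5 × 15.6 × 4.1 × 17.7 × 0.6 = 339.63 kPa.
q_ult = 726.18 + 331.53 + 339.63 = 1397.3 kPa.
Net ultimate: q_net = 1397.3 − 21.528 = 1375.8 kPa.
q_all(net) = 1375.8 / 2 = 687.91 kPa.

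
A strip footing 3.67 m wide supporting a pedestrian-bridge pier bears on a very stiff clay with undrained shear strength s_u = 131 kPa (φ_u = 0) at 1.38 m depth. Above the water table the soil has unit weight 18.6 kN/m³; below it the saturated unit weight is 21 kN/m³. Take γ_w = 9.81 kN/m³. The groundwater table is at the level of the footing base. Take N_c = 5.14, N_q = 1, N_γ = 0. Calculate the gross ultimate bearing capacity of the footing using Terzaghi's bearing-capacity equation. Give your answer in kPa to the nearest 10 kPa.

Overburden at base level: q = 18.6 × 1.38 = 25.668 kPa.
Cohesion term c·N_c = 131 × 5.14 = 673.34 kPa; surcharge term q·N_q = 25.668 × 1 = 25.668 kPa.
q_ult = 673.34 + 25.668 = 699.01 kPa.

q_ult ≈ 700 kPa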